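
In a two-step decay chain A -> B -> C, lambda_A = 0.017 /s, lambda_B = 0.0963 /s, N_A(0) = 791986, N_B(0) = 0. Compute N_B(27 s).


N_B(t) = lambda_A * N_A0 / (lambda_B - lambda_A) * [exp(-lambda_A*t) - exp(-lambda_B*t)]
exp(-0.017*27) = 0.6319152; exp(-0.0963*27) = 0.07426615
N_B = 0.017 * 791986 / (0.0963 - 0.017) * (0.6319152 - 0.07426615)
N_B = 94679

94679


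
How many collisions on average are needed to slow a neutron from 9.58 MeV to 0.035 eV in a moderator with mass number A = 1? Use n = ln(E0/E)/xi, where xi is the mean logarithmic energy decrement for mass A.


xi = 1 + (A-1)^2/(2A)*ln((A-1)/(A+1)) = 1 (for A = 1)
n = ln(E0/E) / xi
n = ln(9.58e6 / 0.035) / 1
n = ln(2.737143e+08) / 1 = 19.428

19.428


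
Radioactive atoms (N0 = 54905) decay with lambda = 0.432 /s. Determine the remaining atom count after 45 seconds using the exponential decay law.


N = N0 * exp(-lambda * t)
N = 54905 * exp(-0.432 * 45)
N = 1.9812e-04

1.9812e-04


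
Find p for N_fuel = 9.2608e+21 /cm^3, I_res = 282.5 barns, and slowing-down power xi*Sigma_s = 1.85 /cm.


p = exp(-N * I * 1e-24 / (xi*Sigma_s))
p = exp(-9.2608e+21 * 282.5 * 1e-24 / 1.85)
p = 0.24313

0.24313


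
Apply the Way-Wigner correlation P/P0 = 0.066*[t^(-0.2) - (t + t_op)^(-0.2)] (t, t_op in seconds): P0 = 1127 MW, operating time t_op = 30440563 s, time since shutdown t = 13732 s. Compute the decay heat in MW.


P/P0 = 0.066 * [t^(-0.2) - (t + t_op)^(-0.2)]
P/P0 = 0.066 * [13732^(-0.2) - (13732 + 30440563)^(-0.2)]
P/P0 = 0.066 * [0.1487487 - 0.03186180] = 0.007714535
P = 1127 * 0.007714535 = 8.6943 MW

8.6943


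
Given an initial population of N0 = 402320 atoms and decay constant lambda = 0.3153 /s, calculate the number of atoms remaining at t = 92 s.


N = N0 * exp(-lambda * t)
N = 402320 * exp(-0.3153 * 92)
N = 1.0156e-07

1.0156e-07


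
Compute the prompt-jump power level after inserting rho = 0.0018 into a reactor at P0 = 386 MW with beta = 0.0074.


P1/P0 = beta / (beta - rho)
P1/P0 = 0.0074 / (0.0074 - 0.0018) = 1.321429
P1 = 386 * 1.321429 = 510.07 MW

510.07


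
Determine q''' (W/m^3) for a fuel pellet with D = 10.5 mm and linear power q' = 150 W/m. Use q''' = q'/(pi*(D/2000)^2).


r = D / 2 / 1000 = 10.5 / 2 / 1000 = 0.00525 m
q''' = q' / (pi * r^2)
q''' = 150 / (pi * 0.00525^2)
q''' = 1.7323e+06 W/m^3

1.7323e+06


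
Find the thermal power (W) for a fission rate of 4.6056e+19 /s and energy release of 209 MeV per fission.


P = fission_rate * E_MeV * 1.602e-13
P = 4.6056e+19 * 209 * 1.602e-13
P = 1.5420e+09 W

1.5420e+09


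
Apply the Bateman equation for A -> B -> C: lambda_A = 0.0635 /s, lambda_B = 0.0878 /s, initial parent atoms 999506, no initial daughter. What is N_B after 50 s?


N_B(t) = lambda_A * N_A0 / (lambda_B - lambda_A) * [exp(-lambda_A*t) - exp(-lambda_B*t)]
exp(-0.0635*50) = 0.04179410; exp(-0.0878*50) = 0.01240073
N_B = 0.0635 * 999506 / (0.0878 - 0.0635) * (0.04179410 - 0.01240073)
N_B = 76772

76772


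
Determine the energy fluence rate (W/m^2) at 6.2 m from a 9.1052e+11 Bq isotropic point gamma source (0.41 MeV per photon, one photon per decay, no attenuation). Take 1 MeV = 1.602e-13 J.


psi = A * E * 1.602e-13 / (4*pi*r^2)
psi = 9.1052e+11 * 0.41 * 1.602e-13 / (4*pi*6.2^2)
psi = 1.2381e-04 W/m^2

1.2381e-04


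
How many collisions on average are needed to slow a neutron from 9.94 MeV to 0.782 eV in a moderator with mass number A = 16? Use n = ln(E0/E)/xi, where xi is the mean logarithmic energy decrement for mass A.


xi = 1 + (A-1)^2/(2A)*ln((A-1)/(A+1)) = 0.1199467 (for A = 16)
n = ln(E0/E) / xi
n = ln(9.94e6 / 0.782) / 0.1199467
n = ln(1.271100e+07) / 0.1199467 = 136.38

136.38


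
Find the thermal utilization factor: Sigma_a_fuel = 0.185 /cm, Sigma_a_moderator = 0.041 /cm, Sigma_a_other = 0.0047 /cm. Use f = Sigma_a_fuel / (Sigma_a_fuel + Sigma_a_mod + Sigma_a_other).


f = Sigma_a_fuel / (Sigma_a_fuel + Sigma_a_mod + Sigma_a_other)
f = 0.185 / (0.185 + 0.041 + 0.0047)
f = 0.80191

0.80191


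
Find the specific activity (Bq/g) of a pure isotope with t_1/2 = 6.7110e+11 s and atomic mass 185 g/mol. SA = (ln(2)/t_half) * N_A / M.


lambda = ln(2) / t_half = ln(2) / 6.7110e+11 = 1.032852e-12 /s
SA = lambda * N_A / M
SA = 1.032852e-12 * 6.022e23 / 185
SA = 3.3621e+09 Bq/g

3.3621e+09


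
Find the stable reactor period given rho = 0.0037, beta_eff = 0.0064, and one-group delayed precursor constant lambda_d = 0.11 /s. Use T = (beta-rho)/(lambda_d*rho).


T = (beta - rho) / (lambda_d * rho)
T = (0.0064 - 0.0037) / (0.11 * 0.0037)
T = 6.6339 s

6.6339


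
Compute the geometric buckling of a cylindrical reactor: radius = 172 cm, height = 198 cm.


B^2 = (2.405/R)^2 + (pi/H)^2
B^2 = (2.405/172)^2 + (pi/198)^2
B^2 = 4.4726e-04 /cm^2

4.4726e-04


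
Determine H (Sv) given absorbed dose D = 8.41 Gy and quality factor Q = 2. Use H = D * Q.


H = D * Q
H = 8.41 * 2
H = 16.820 Sv

16.820


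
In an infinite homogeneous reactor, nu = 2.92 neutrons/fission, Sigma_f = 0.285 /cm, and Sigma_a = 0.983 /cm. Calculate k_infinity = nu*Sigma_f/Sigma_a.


k_inf = nu * Sigma_f / Sigma_a
k_inf = 2.92 * 0.285 / 0.983
k_inf = 0.84659

0.84659


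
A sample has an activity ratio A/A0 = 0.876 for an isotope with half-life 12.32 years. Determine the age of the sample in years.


lambda = ln(2) / t_half = ln(2) / 12.32 = 0.05626195 /yr
t = -ln(A/A0) / lambda
t = -ln(0.876) / 0.05626195
t = 2.3531 yr

2.3531


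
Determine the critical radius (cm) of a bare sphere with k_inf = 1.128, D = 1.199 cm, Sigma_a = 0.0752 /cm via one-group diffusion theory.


L^2 = D / Sigma_a = 1.199 / 0.0752 = 15.94415 cm^2
B_m^2 = (k_inf - 1) / L^2 = (1.128 - 1) / 15.94415 = 0.008028023 /cm^2
For a bare sphere: B_g = pi/R, so R_c = pi / sqrt(B_m^2)
R_c = pi / sqrt(0.008028023) = 35.063 cm

35.063


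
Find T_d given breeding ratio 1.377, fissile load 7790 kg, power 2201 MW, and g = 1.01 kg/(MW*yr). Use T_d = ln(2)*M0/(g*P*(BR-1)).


Breeding gain G = BR - 1 = 1.377 - 1 = 0.377
Fissile production rate = g * P * G = 1.01 * 2201 * 0.377 = 838.07477 kg/yr
T_d = ln(2) * M0 / (g * P * G)
T_d = ln(2) * 7790 / 838.07477 = 6.4429 yr

6.4429


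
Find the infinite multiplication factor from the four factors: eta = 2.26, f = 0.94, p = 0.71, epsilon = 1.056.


k_inf = eta * f * p * epsilon
k_inf = 2.26 * 0.94 * 0.71 * 1.056
k_inf = 1.5928

1.5928


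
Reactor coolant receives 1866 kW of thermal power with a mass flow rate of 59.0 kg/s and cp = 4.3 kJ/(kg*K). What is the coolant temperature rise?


dT = Q / (m_dot * cp)
dT = 1866 / (59.0 * 4.3)
dT = 7.3551 C

7.3551


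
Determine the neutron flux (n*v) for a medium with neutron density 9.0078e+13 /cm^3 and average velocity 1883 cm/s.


phi = n * v
phi = 9.0078e+13 * 1883
phi = 1.6962e+17 /cm^2/s

1.6962e+17


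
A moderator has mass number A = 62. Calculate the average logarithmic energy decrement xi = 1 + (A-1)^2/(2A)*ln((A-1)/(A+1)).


xi = 1 + (A-1)^2/(2A) * ln((A-1)/(A+1))
xi = 1 + (62-1)^2/(2*62) * ln((62-1)/(62 +1))
xi = 0.031914

0.031914


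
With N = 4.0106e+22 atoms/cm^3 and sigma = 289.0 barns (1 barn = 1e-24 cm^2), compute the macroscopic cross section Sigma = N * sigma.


Sigma = N * sigma_barns * 1e-24
Sigma = 4.0106e+22 * 289.0 * 1e-24
Sigma = 11.591 /cm

11.591


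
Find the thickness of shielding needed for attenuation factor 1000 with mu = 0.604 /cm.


x = ln(factor) / mu
x = ln(1000) / 0.604
x = 11.437 cm

11.437


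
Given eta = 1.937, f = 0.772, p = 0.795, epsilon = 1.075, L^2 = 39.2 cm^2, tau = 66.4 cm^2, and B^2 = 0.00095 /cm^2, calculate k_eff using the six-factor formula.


k_inf = eta*f*p*eps = 1.937*0.772*0.795*1.075 = 1.277975
P_TNL = 1/(1 + L^2*B^2) = 1/(1 + 39.2*0.00095) = 0.9640970
P_FNL = exp(-B^2*tau) = exp(-0.00095*66.4) = 0.9388684
k_eff = k_inf * P_TNL * P_FNL = 1.277975 * 0.9640970 * 0.9388684
k_eff = 1.1568

1.1568


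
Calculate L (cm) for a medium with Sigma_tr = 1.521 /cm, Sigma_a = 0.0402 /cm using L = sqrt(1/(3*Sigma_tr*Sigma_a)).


D = 1 / (3 * Sigma_tr) = 1 / (3 * 1.521) = 0.2191541 cm
L = sqrt(D / Sigma_a)
L = sqrt(0.2191541 / 0.0402)
L = 2.3349 cm

2.3349


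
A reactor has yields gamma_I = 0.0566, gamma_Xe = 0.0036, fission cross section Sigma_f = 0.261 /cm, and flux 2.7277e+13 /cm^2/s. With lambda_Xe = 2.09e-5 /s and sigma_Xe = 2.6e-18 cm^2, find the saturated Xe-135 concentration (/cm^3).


Xe_eq = (gamma_I + gamma_Xe) * Sigma_f * phi / (lambda_Xe + sigma_Xe * phi)
Numerator = (0.0566 + 0.0036) * 0.261 * 2.7277e+13 = 4.285817e+11
Denominator = 2.09e-5 + 2.6e-18 * 2.7277e+13 = 9.182020e-05
Xe_eq = 4.285817e+11 / 9.182020e-05 = 4.6676e+15 /cm^3

4.6676e+15


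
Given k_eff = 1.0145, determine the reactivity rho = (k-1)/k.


rho = (k_eff - 1) / k_eff
rho = (1.0145 - 1) / 1.0145
rho = 0.014293

0.014293


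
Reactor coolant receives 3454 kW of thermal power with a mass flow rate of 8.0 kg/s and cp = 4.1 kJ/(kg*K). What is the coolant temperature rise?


dT = Q / (m_dot * cp)
dT = 3454 / (8.0 * 4.1)
dT = 105.30 C

105.30


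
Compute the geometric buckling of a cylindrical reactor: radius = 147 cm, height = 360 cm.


B^2 = (2.405/R)^2 + (pi/H)^2
B^2 = (2.405/147)^2 + (pi/360)^2
B^2 = 3.4382e-04 /cm^2

3.4382e-04


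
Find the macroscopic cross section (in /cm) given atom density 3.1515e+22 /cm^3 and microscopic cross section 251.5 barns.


Sigma = N * sigma_barns * 1e-24
Sigma = 3.1515e+22 * 251.5 * 1e-24
Sigma = 7.9260 /cm

7.9260


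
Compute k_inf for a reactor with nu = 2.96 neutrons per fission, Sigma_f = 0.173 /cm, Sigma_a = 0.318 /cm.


k_inf = nu * Sigma_f / Sigma_a
k_inf = 2.96 * 0.173 / 0.318
k_inf = 1.6103

1.6103


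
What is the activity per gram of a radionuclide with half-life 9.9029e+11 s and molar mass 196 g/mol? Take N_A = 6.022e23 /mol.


lambda = ln(2) / t_half = ln(2) / 9.9029e+11 = 6.999436e-13 /s
SA = lambda * N_A / M
SA = 6.999436e-13 * 6.022e23 / 196
SA = 2.1505e+09 Bq/g

2.1505e+09


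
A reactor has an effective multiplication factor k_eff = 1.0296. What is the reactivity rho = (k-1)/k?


rho = (k_eff - 1) / k_eff
rho = (1.0296 - 1) / 1.0296
rho = 0.028749

0.028749


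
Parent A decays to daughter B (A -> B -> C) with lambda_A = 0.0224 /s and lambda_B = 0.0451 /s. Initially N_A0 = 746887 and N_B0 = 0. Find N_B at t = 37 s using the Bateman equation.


N_B(t) = lambda_A * N_A0 / (lambda_B - lambda_A) * [exp(-lambda_A*t) - exp(-lambda_B*t)]
exp(-0.0224*37) = 0.4365729; exp(-0.0451*37) = 0.1884919
N_B = 0.0224 * 746887 / (0.0451 - 0.0224) * (0.4365729 - 0.1884919)
N_B = 182840

182840


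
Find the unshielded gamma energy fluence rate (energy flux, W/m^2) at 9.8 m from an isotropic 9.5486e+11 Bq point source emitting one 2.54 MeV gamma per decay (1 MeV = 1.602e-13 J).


psi = A * E * 1.602e-13 / (4*pi*r^2)
psi = 9.5486e+11 * 2.54 * 1.602e-13 / (4*pi*9.8^2)
psi = 3.2194e-04 W/m^2

3.2194e-04


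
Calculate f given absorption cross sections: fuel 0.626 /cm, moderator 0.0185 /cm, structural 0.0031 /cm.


f = Sigma_a_fuel / (Sigma_a_fuel + Sigma_a_mod + Sigma_a_other)
f = 0.626 / (0.626 + 0.0185 + 0.0031)
f = 0.96665

0.96665


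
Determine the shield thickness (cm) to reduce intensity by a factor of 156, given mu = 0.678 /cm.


x = ln(factor) / mu
x = ln(156) / 0.678
x = 7.4482 cm

7.4482


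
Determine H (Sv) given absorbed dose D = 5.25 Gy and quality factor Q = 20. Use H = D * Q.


H = D * Q
H = 5.25 * 20
H = 105.00 Sv

105.00


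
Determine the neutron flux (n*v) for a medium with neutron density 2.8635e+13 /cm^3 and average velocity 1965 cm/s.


phi = n * v
phi = 2.8635e+13 * 1965
phi = 5.6268e+16 /cm^2/s

5.6268e+16


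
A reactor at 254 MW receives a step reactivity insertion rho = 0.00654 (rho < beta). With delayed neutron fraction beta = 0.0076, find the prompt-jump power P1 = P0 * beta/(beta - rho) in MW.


P1/P0 = beta / (beta - rho)
P1/P0 = 0.0076 / (0.0076 - 0.00654) = 7.169811
P1 = 254 * 7.169811 = 1821.1 MW

1821.1


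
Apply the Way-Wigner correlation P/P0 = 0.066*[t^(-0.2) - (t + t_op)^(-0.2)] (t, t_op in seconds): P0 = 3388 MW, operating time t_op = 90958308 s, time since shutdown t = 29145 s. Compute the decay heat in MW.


P/P0 = 0.066 * [t^(-0.2) - (t + t_op)^(-0.2)]
P/P0 = 0.066 * [29145^(-0.2) - (29145 + 90958308)^(-0.2)]
P/P0 = 0.066 * [0.1279638 - 0.02559786] = 0.006756152
P = 3388 * 0.006756152 = 22.890 MW

22.890


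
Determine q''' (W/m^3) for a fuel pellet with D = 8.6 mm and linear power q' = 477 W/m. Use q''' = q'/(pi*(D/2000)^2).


r = D / 2 / 1000 = 8.6 / 2 / 1000 = 0.0043 m
q''' = q' / (pi * r^2)
q''' = 477 / (pi * 0.0043^2)
q''' = 8.2117e+06 W/m^3

8.2117e+06


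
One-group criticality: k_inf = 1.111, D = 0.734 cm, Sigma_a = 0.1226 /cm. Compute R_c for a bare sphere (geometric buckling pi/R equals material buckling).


L^2 = D / Sigma_a = 0.734 / 0.1226 = 5.986949 cm^2
B_m^2 = (k_inf - 1) / L^2 = (1.111 - 1) / 5.986949 = 0.01854033 /cm^2
For a bare sphere: B_g = pi/R, so R_c = pi / sqrt(B_m^2)
R_c = pi / sqrt(0.01854033) = 23.072 cm

23.072


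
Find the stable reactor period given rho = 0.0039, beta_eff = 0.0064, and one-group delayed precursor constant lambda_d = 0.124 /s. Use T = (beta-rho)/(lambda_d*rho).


T = (beta - rho) / (lambda_d * rho)
T = (0.0064 - 0.0039) / (0.124 * 0.0039)
T = 5.1696 s

5.1696


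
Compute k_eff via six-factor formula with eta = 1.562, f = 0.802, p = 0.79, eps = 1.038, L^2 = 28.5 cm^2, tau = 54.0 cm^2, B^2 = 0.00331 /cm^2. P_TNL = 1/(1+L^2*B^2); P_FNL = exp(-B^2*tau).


k_inf = eta*f*p*eps = 1.562*0.802*0.79*1.038 = 1.027259
P_TNL = 1/(1 + L^2*B^2) = 1/(1 + 28.5*0.00331) = 0.9137970
P_FNL = exp(-B^2*tau) = exp(-0.00331*54.0) = 0.8363233
k_eff = k_inf * P_TNL * P_FNL = 1.027259 * 0.9137970 * 0.8363233
k_eff = 0.78506

0.78506


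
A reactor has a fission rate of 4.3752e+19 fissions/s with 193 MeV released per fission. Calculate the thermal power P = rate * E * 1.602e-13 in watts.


P = fission_rate * E_MeV * 1.602e-13
P = 4.3752e+19 * 193 * 1.602e-13
P = 1.3528e+09 W

1.3528e+09


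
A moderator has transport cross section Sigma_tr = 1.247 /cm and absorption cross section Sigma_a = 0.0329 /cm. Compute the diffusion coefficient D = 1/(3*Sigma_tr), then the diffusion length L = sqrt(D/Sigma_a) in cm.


D = 1 / (3 * Sigma_tr) = 1 / (3 * 1.247) = 0.2673082 cm
L = sqrt(D / Sigma_a)
L = sqrt(0.2673082 / 0.0329)
L = 2.8504 cm

2.8504


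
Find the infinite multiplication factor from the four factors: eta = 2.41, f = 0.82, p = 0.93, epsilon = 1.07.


k_inf = eta * f * p * epsilon
k_inf = 2.41 * 0.82 * 0.93 * 1.07
k_inf = 1.9665

1.9665


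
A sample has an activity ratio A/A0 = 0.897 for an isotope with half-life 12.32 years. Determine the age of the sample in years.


lambda = ln(2) / t_half = ln(2) / 12.32 = 0.05626195 /yr
t = -ln(A/A0) / lambda
t = -ln(0.897) / 0.05626195
t = 1.9320 yr

1.9320


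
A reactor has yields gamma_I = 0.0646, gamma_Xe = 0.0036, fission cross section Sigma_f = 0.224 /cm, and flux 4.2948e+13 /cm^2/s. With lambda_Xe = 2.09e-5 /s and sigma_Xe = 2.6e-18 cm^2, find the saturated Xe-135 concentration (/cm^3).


Xe_eq = (gamma_I + gamma_Xe) * Sigma_f * phi / (lambda_Xe + sigma_Xe * phi)
Numerator = (0.0646 + 0.0036) * 0.224 * 4.2948e+13 = 6.561080e+11
Denominator = 2.09e-5 + 2.6e-18 * 4.2948e+13 = 1.325648e-04
Xe_eq = 6.561080e+11 / 1.325648e-04 = 4.9493e+15 /cm^3

4.9493e+15


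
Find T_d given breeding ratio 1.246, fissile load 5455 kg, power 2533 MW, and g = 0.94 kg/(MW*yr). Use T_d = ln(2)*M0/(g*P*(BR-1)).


Breeding gain G = BR - 1 = 1.246 - 1 = 0.246
Fissile production rate = g * P * G = 0.94 * 2533 * 0.246 = 585.73092 kg/yr
T_d = ln(2) * M0 / (g * P * G)
T_d = ln(2) * 5455 / 585.73092 = 6.4554 yr

6.4554


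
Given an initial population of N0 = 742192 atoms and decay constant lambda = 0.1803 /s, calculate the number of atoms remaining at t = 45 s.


N = N0 * exp(-lambda * t)
N = 742192 * exp(-0.1803 * 45)
N = 222.26

222.26


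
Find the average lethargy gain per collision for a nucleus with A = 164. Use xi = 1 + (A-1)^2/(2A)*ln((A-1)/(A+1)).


xi = 1 + (A-1)^2/(2A) * ln((A-1)/(A+1))
xi = 1 + (164-1)^2/(2*164) * ln((164-1)/(164 +1))
xi = 0.012146

0.012146


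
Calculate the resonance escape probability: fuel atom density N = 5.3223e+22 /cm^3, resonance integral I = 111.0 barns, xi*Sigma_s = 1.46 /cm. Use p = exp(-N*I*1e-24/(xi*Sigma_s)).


p = exp(-N * I * 1e-24 / (xi*Sigma_s))
p = exp(-5.3223e+22 * 111.0 * 1e-24 / 1.46)
p = 0.017485

0.017485


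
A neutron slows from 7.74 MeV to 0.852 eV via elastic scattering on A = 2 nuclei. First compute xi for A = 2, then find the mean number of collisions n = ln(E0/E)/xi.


xi = 1 + (A-1)^2/(2A)*ln((A-1)/(A+1)) = 0.7253469 (for A = 2)
n = ln(E0/E) / xi
n = ln(7.74e6 / 0.852) / 0.7253469
n = ln(9.084507e+06) / 0.7253469 = 22.089

22.089


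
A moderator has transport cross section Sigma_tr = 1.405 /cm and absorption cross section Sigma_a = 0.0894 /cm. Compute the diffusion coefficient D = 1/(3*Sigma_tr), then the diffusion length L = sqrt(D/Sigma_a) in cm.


D = 1 / (3 * Sigma_tr) = 1 / (3 * 1.405) = 0.2372479 cm
L = sqrt(D / Sigma_a)
L = sqrt(0.2372479 / 0.0894)
L = 1.6290 cm

1.6290


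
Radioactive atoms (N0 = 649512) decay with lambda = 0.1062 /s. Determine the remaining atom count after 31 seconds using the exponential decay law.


N = N0 * exp(-lambda * t)
N = 649512 * exp(-0.1062 * 31)
N = 24144

24144


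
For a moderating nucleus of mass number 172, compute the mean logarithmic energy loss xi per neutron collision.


xi = 1 + (A-1)^2/(2A) * ln((A-1)/(A+1))
xi = 1 + (172-1)^2/(2*172) * ln((172-1)/(172 +1))
xi = 0.011583

0.011583


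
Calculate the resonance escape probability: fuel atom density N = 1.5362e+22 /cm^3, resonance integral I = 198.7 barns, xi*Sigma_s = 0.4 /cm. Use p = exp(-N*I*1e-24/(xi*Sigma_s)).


p = exp(-N * I * 1e-24 / (xi*Sigma_s))
p = exp(-1.5362e+22 * 198.7 * 1e-24 / 0.4)
p = 4.8514e-04

4.8514e-04


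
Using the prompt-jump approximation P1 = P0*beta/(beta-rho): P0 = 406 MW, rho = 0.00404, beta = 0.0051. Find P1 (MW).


P1/P0 = beta / (beta - rho)
P1/P0 = 0.0051 / (0.0051 - 0.00404) = 4.811321
P1 = 406 * 4.811321 = 1953.4 MW

1953.4


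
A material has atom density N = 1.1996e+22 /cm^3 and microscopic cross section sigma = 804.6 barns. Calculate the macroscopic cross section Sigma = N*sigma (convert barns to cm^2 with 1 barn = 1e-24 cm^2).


Sigma = N * sigma_barns * 1e-24
Sigma = 1.1996e+22 * 804.6 * 1e-24
Sigma = 9.6520 /cm

9.6520


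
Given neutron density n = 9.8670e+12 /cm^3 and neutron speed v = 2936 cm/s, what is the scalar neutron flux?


phi = n * v
phi = 9.8670e+12 * 2936
phi = 2.8970e+16 /cm^2/s

2.8970e+16


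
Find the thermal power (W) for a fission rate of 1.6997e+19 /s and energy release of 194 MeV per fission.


P = fission_rate * E_MeV * 1.602e-13
P = 1.6997e+19 * 194 * 1.602e-13
P = 5.2825e+08 W

5.2825e+08


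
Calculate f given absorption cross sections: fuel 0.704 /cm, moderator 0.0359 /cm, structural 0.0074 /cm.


f = Sigma_a_fuel / (Sigma_a_fuel + Sigma_a_mod + Sigma_a_other)
f = 0.704 / (0.704 + 0.0359 + 0.0074)
f = 0.94206

0.94206


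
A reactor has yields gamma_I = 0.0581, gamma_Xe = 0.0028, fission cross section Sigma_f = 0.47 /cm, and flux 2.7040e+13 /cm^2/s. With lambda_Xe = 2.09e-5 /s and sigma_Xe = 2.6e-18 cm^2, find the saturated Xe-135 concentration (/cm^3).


Xe_eq = (gamma_I + gamma_Xe) * Sigma_f * phi / (lambda_Xe + sigma_Xe * phi)
Numerator = (0.0581 + 0.0028) * 0.47 * 2.7040e+13 = 7.739659e+11
Denominator = 2.09e-5 + 2.6e-18 * 2.7040e+13 = 9.120400e-05
Xe_eq = 7.739659e+11 / 9.120400e-05 = 8.4861e+15 /cm^3

8.4861e+15


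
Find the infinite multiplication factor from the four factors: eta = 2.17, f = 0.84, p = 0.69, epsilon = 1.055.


k_inf = eta * f * p * epsilon
k_inf = 2.17 * 0.84 * 0.69 * 1.055
k_inf = 1.3269

1.3269


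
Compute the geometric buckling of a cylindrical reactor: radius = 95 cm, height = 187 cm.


B^2 = (2.405/R)^2 + (pi/H)^2
B^2 = (2.405/95)^2 + (pi/187)^2
B^2 = 9.2313e-04 /cm^2

9.2313e-04


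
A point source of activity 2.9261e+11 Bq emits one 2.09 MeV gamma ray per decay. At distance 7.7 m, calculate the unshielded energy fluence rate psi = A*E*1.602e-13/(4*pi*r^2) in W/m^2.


psi = A * E * 1.602e-13 / (4*pi*r^2)
psi = 2.9261e+11 * 2.09 * 1.602e-13 / (4*pi*7.7^2)
psi = 1.3149e-04 W/m^2

1.3149e-04


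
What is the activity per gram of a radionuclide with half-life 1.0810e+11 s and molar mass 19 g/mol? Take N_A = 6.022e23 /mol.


lambda = ln(2) / t_half = ln(2) / 1.0810e+11 = 6.412092e-12 /s
SA = lambda * N_A / M
SA = 6.412092e-12 * 6.022e23 / 19
SA = 2.0323e+11 Bq/g

2.0323e+11


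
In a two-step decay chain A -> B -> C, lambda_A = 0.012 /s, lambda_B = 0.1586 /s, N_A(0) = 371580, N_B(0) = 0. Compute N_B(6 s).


N_B(t) = lambda_A * N_A0 / (lambda_B - lambda_A) * [exp(-lambda_A*t) - exp(-lambda_B*t)]
exp(-0.012*6) = 0.9305309; exp(-0.1586*6) = 0.3861227
N_B = 0.012 * 371580 / (0.1586 - 0.012) * (0.9305309 - 0.3861227)
N_B = 16559

16559


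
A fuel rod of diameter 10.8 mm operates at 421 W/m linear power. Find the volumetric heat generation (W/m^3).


r = D / 2 / 1000 = 10.8 / 2 / 1000 = 0.0054 m
q''' = q' / (pi * r^2)
q''' = 421 / (pi * 0.0054^2)
q''' = 4.5956e+06 W/m^3

4.5956e+06


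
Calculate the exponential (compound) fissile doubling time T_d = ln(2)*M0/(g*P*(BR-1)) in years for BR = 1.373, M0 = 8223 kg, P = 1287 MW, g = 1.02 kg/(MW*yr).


Breeding gain G = BR - 1 = 1.373 - 1 = 0.373
Fissile production rate = g * P * G = 1.02 * 1287 * 0.373 = 489.65202 kg/yr
T_d = ln(2) * M0 / (g * P * G)
T_d = ln(2) * 8223 / 489.65202 = 11.640 yr

11.640


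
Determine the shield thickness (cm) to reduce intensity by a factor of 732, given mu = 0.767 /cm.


x = ln(factor) / mu
x = ln(732) / 0.767
x = 8.5995 cm

8.5995


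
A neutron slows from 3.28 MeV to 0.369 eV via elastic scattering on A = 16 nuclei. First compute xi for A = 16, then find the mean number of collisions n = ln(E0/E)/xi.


xi = 1 + (A-1)^2/(2A)*ln((A-1)/(A+1)) = 0.1199467 (for A = 16)
n = ln(E0/E) / xi
n = ln(3.28e6 / 0.369) / 0.1199467
n = ln(8.888889e+06) / 0.1199467 = 133.40

133.40


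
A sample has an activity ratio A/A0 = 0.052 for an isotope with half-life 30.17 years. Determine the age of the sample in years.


lambda = ln(2) / t_half = ln(2) / 30.17 = 0.02297472 /yr
t = -ln(A/A0) / lambda
t = -ln(0.052) / 0.02297472
t = 128.69 yr

128.69


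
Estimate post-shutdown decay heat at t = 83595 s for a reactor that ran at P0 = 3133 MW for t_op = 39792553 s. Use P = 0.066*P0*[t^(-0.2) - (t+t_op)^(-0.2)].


P/P0 = 0.066 * [t^(-0.2) - (t + t_op)^(-0.2)]
P/P0 = 0.066 * [83595^(-0.2) - (83595 + 39792553)^(-0.2)]
P/P0 = 0.066 * [0.1036487 - 0.03018960] = 0.004848301
P = 3133 * 0.004848301 = 15.190 MW

15.190


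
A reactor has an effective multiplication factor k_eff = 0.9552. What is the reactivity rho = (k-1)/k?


rho = (k_eff - 1) / k_eff
rho = (0.9552 - 1) / 0.9552
rho = -0.046901

-0.046901


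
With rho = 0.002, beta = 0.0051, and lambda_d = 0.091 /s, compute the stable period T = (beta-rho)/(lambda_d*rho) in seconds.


T = (beta - rho) / (lambda_d * rho)
T = (0.0051 - 0.002) / (0.091 * 0.002)
T = 17.033 s

17.033


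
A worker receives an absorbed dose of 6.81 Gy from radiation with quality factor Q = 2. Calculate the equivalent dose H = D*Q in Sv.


H = D * Q
H = 6.81 * 2
H = 13.620 Sv

13.620


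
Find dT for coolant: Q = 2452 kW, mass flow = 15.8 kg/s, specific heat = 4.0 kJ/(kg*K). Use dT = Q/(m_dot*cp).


dT = Q / (m_dot * cp)
dT = 2452 / (15.8 * 4.0)
dT = 38.797 C

38.797


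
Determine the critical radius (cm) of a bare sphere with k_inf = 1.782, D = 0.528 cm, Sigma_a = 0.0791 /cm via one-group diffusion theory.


L^2 = D / Sigma_a = 0.528 / 0.0791 = 6.675095 cm^2
B_m^2 = (k_inf - 1) / L^2 = (1.782 - 1) / 6.675095 = 0.1171519 /cm^2
For a bare sphere: B_g = pi/R, so R_c = pi / sqrt(B_m^2)
R_c = pi / sqrt(0.1171519) = 9.1786 cm

9.1786


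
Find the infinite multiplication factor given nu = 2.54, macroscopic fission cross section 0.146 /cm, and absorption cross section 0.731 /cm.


k_inf = nu * Sigma_f / Sigma_a
k_inf = 2.54 * 0.146 / 0.731
k_inf = 0.50731

0.50731


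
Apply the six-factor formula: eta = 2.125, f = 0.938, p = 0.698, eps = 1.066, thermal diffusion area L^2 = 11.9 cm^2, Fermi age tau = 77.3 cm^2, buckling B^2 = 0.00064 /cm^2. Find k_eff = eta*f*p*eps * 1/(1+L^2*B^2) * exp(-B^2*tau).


k_inf = eta*f*p*eps = 2.125*0.938*0.698*1.066 = 1.483114
P_TNL = 1/(1 + L^2*B^2) = 1/(1 + 11.9*0.00064) = 0.9924416
P_FNL = exp(-B^2*tau) = exp(-0.00064*77.3) = 0.9517318
k_eff = k_inf * P_TNL * P_FNL = 1.483114 * 0.9924416 * 0.9517318
k_eff = 1.4009

1.4009


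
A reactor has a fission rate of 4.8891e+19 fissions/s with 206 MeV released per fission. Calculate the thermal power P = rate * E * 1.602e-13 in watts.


P = fission_rate * E_MeV * 1.602e-13
P = 4.8891e+19 * 206 * 1.602e-13
P = 1.6135e+09 W

1.6135e+09


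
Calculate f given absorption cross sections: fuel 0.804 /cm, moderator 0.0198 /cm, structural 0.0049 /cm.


f = Sigma_a_fuel / (Sigma_a_fuel + Sigma_a_mod + Sigma_a_other)
f = 0.804 / (0.804 + 0.0198 + 0.0049)
f = 0.97019

0.97019


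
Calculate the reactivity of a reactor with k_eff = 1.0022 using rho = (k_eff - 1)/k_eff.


rho = (k_eff - 1) / k_eff
rho = (1.0022 - 1) / 1.0022
rho = 0.0021952

0.0021952


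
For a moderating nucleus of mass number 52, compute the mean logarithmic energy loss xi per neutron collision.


xi = 1 + (A-1)^2/(2A) * ln((A-1)/(A+1))
xi = 1 + (52-1)^2/(2*52) * ln((52-1)/(52 +1))
xi = 0.037973

0.037973


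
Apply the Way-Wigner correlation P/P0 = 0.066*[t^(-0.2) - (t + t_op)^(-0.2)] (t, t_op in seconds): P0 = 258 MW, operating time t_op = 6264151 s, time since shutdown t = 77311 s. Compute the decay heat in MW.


P/P0 = 0.066 * [t^(-0.2) - (t + t_op)^(-0.2)]
P/P0 = 0.066 * [77311^(-0.2) - (77311 + 6264151)^(-0.2)]
P/P0 = 0.066 * [0.1052814 - 0.04360759] = 0.004070471
P = 258 * 0.004070471 = 1.0502 MW

1.0502


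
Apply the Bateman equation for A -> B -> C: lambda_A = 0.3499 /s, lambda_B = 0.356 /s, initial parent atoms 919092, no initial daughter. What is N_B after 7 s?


N_B(t) = lambda_A * N_A0 / (lambda_B - lambda_A) * [exp(-lambda_A*t) - exp(-lambda_B*t)]
exp(-0.3499*7) = 0.08635401; exp(-0.356*7) = 0.08274431
N_B = 0.3499 * 919092 / (0.356 - 0.3499) * (0.08635401 - 0.08274431)
N_B = 190302

190302


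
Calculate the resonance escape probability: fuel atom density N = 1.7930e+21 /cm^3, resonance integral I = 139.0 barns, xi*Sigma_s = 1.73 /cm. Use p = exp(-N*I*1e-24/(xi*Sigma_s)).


p = exp(-N * I * 1e-24 / (xi*Sigma_s))
p = exp(-1.7930e+21 * 139.0 * 1e-24 / 1.73)
p = 0.86583

0.86583


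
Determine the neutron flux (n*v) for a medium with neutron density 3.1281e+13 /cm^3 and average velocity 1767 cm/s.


phi = n * v
phi = 3.1281e+13 * 1767
phi = 5.5274e+16 /cm^2/s

5.5274e+16


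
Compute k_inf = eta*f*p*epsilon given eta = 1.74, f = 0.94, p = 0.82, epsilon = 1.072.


k_inf = eta * f * p * epsilon
k_inf = 1.74 * 0.94 * 0.82 * 1.072
k_inf = 1.4378

1.4378


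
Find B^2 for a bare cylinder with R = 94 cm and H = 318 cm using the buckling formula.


B^2 = (2.405/R)^2 + (pi/H)^2
B^2 = (2.405/94)^2 + (pi/318)^2
B^2 = 7.5220e-04 /cm^2

7.5220e-04


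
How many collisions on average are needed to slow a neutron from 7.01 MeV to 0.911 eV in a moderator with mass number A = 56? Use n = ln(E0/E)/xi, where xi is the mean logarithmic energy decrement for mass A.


xi = 1 + (A-1)^2/(2A)*ln((A-1)/(A+1)) = 0.03529286 (for A = 56)
n = ln(E0/E) / xi
n = ln(7.01e6 / 0.911) / 0.03529286
n = ln(7.694841e+06) / 0.03529286 = 449.27

449.27


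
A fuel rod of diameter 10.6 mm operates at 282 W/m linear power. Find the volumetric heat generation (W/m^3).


r = D / 2 / 1000 = 10.6 / 2 / 1000 = 0.0053 m
q''' = q' / (pi * r^2)
q''' = 282 / (pi * 0.0053^2)
q''' = 3.1956e+06 W/m^3

3.1956e+06


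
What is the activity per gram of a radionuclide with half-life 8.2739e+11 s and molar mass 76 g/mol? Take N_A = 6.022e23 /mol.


lambda = ln(2) / t_half = ln(2) / 8.2739e+11 = 8.377515e-13 /s
SA = lambda * N_A / M
SA = 8.377515e-13 * 6.022e23 / 76
SA = 6.6381e+09 Bq/g

6.6381e+09


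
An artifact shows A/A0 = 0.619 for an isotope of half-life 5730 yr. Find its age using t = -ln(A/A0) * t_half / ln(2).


lambda = ln(2) / t_half = ln(2) / 5730 = 1.209681e-04 /yr
t = -ln(A/A0) / lambda
t = -ln(0.619) / 1.209681e-04
t = 3965.1 yr

3965.1


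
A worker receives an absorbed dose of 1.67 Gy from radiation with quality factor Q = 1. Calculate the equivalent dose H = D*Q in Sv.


H = D * Q
H = 1.67 * 1
H = 1.6700 Sv

1.6700


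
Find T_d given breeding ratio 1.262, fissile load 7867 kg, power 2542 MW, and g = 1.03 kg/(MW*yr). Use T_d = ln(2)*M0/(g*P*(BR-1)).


Breeding gain G = BR - 1 = 1.262 - 1 = 0.262
Fissile production rate = g * P * G = 1.03 * 2542 * 0.262 = 685.98412 kg/yr
T_d = ln(2) * M0 / (g * P * G)
T_d = ln(2) * 7867 / 685.98412 = 7.9491 yr

7.9491


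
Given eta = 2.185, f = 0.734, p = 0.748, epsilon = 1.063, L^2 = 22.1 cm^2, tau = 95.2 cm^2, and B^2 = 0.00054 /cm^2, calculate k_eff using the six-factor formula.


k_inf = eta*f*p*eps = 2.185*0.734*0.748*1.063 = 1.275212
P_TNL = 1/(1 + L^2*B^2) = 1/(1 + 22.1*0.00054) = 0.9882067
P_FNL = exp(-B^2*tau) = exp(-0.00054*95.2) = 0.9498910
k_eff = k_inf * P_TNL * P_FNL = 1.275212 * 0.9882067 * 0.9498910
k_eff = 1.1970

1.1970


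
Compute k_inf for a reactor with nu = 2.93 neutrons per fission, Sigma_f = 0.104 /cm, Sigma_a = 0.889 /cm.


k_inf = nu * Sigma_f / Sigma_a
k_inf = 2.93 * 0.104 / 0.889
k_inf = 0.34277

0.34277


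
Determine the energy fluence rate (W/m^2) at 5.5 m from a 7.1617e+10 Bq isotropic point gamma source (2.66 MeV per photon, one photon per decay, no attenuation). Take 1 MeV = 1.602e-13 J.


psi = A * E * 1.602e-13 / (4*pi*r^2)
psi = 7.1617e+10 * 2.66 * 1.602e-13 / (4*pi*5.5^2)
psi = 8.0283e-05 W/m^2

8.0283e-05


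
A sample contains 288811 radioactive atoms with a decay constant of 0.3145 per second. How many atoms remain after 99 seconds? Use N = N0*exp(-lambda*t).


N = N0 * exp(-lambda * t)
N = 288811 * exp(-0.3145 * 99)
N = 8.6824e-09

8.6824e-09


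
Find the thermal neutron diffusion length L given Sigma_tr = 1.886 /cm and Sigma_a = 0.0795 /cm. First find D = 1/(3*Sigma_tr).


D = 1 / (3 * Sigma_tr) = 1 / (3 * 1.886) = 0.1767409 cm
L = sqrt(D / Sigma_a)
L = sqrt(0.1767409 / 0.0795)
L = 1.4910 cm

1.4910


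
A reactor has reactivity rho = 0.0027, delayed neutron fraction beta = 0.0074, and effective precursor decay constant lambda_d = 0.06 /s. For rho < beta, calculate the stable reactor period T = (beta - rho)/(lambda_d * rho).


T = (beta - rho) / (lambda_d * rho)
T = (0.0074 - 0.0027) / (0.06 * 0.0027)
T = 29.012 s

29.012


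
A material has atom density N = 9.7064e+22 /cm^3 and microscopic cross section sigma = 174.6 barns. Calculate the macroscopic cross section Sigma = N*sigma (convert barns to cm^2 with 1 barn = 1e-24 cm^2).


Sigma = N * sigma_barns * 1e-24
Sigma = 9.7064e+22 * 174.6 * 1e-24
Sigma = 16.947 /cm

16.947


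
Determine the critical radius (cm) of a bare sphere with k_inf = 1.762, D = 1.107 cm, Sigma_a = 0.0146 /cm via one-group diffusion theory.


L^2 = D / Sigma_a = 1.107 / 0.0146 = 75.82192 cm^2
B_m^2 = (k_inf - 1) / L^2 = (1.762 - 1) / 75.82192 = 0.01004986 /cm^2
For a bare sphere: B_g = pi/R, so R_c = pi / sqrt(B_m^2)
R_c = pi / sqrt(0.01004986) = 31.338 cm

31.338


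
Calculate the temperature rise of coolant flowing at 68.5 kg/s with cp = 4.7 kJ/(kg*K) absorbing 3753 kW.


dT = Q / (m_dot * cp)
dT = 3753 / (68.5 * 4.7)
dT = 11.657 C

11.657


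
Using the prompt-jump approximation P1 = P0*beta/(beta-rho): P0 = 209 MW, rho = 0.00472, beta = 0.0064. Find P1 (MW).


P1/P0 = beta / (beta - rho)
P1/P0 = 0.0064 / (0.0064 - 0.00472) = 3.809524
P1 = 209 * 3.809524 = 796.19 MW

796.19


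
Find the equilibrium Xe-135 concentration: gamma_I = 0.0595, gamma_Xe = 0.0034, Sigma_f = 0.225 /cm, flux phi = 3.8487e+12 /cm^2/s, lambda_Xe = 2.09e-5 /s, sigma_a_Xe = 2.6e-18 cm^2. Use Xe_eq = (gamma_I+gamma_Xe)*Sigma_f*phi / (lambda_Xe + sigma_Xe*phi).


Xe_eq = (gamma_I + gamma_Xe) * Sigma_f * phi / (lambda_Xe + sigma_Xe * phi)
Numerator = (0.0595 + 0.0034) * 0.225 * 3.8487e+12 = 5.446873e+10
Denominator = 2.09e-5 + 2.6e-18 * 3.8487e+12 = 3.090662e-05
Xe_eq = 5.446873e+10 / 3.090662e-05 = 1.7624e+15 /cm^3

1.7624e+15


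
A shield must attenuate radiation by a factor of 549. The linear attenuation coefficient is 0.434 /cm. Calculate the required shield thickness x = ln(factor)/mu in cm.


x = ln(factor) / mu
x = ln(549) / 0.434
x = 14.535 cm

14.535


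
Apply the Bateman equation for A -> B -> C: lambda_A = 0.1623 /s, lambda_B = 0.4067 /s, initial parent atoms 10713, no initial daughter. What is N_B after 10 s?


N_B(t) = lambda_A * N_A0 / (lambda_B - lambda_A) * [exp(-lambda_A*t) - exp(-lambda_B*t)]
exp(-0.1623*10) = 0.1973059; exp(-0.4067*10) = 0.01712870
N_B = 0.1623 * 10713 / (0.4067 - 0.1623) * (0.1973059 - 0.01712870)
N_B = 1281.8

1281.8


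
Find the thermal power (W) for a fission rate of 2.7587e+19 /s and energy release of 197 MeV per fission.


P = fission_rate * E_MeV * 1.602e-13
P = 2.7587e+19 * 197 * 1.602e-13
P = 8.7063e+08 W

8.7063e+08


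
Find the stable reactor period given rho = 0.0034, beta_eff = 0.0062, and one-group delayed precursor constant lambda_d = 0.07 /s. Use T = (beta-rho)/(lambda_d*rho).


T = (beta - rho) / (lambda_d * rho)
T = (0.0062 - 0.0034) / (0.07 * 0.0034)
T = 11.765 s

11.765


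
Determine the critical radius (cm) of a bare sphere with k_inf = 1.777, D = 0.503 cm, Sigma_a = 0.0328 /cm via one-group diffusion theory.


L^2 = D / Sigma_a = 0.503 / 0.0328 = 15.33537 cm^2
B_m^2 = (k_inf - 1) / L^2 = (1.777 - 1) / 15.33537 = 0.05066718 /cm^2
For a bare sphere: B_g = pi/R, so R_c = pi / sqrt(B_m^2)
R_c = pi / sqrt(0.05066718) = 13.957 cm

13.957


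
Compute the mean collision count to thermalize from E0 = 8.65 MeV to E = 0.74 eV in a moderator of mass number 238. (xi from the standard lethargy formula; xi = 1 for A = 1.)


xi = 1 + (A-1)^2/(2A)*ln((A-1)/(A+1)) = 0.008379872 (for A = 238)
n = ln(E0/E) / xi
n = ln(8.65e6 / 0.74) / 0.008379872
n = ln(1.168919e+07) / 0.008379872 = 1942.1

1942.1


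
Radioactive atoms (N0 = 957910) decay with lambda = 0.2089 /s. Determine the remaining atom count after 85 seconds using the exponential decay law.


N = N0 * exp(-lambda * t)
N = 957910 * exp(-0.2089 * 85)
N = 0.018611

0.018611


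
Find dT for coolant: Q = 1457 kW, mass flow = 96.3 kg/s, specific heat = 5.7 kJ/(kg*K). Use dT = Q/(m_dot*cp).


dT = Q / (m_dot * cp)
dT = 1457 / (96.3 * 5.7)
dT = 2.6544 C

2.6544


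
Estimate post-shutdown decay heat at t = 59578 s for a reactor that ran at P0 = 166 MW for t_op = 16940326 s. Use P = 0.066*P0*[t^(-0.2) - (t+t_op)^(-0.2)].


P/P0 = 0.066 * [t^(-0.2) - (t + t_op)^(-0.2)]
P/P0 = 0.066 * [59578^(-0.2) - (59578 + 16940326)^(-0.2)]
P/P0 = 0.066 * [0.1109131 - 0.03580228] = 0.004957314
P = 166 * 0.004957314 = 0.82291 MW

0.82291


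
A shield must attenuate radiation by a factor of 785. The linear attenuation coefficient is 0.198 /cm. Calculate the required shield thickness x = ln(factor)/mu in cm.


x = ln(factor) / mu
x = ln(785) / 0.198
x = 33.665 cm

33.665


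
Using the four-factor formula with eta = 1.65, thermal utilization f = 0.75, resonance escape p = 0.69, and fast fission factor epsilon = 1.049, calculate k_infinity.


k_inf = eta * f * p * epsilon
k_inf = 1.65 * 0.75 * 0.69 * 1.049
k_inf = 0.89571

0.89571


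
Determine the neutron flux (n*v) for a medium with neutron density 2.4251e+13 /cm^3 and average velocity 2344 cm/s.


phi = n * v
phi = 2.4251e+13 * 2344
phi = 5.6844e+16 /cm^2/s

5.6844e+16


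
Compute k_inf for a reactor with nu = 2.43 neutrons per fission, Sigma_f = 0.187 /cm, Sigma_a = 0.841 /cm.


k_inf = nu * Sigma_f / Sigma_a
k_inf = 2.43 * 0.187 / 0.841
k_inf = 0.54032

0.54032


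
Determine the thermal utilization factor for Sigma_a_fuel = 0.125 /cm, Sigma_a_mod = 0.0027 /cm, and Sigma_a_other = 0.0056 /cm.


f = Sigma_a_fuel / (Sigma_a_fuel + Sigma_a_mod + Sigma_a_other)
f = 0.125 / (0.125 + 0.0027 + 0.0056)
f = 0.93773

0.93773


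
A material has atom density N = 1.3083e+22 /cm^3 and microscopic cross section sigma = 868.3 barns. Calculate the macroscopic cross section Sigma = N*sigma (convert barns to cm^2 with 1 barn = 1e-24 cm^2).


Sigma = N * sigma_barns * 1e-24
Sigma = 1.3083e+22 * 868.3 * 1e-24
Sigma = 11.360 /cm

11.360


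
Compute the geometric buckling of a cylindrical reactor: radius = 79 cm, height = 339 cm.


B^2 = (2.405/R)^2 + (pi/H)^2
B^2 = (2.405/79)^2 + (pi/339)^2
B^2 = 0.0010127 /cm^2

0.0010127


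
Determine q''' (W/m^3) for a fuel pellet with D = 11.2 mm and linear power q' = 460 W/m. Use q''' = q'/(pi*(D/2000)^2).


r = D / 2 / 1000 = 11.2 / 2 / 1000 = 0.0056 m
q''' = q' / (pi * r^2)
q''' = 460 / (pi * 0.0056^2)
q''' = 4.6691e+06 W/m^3

4.6691e+06


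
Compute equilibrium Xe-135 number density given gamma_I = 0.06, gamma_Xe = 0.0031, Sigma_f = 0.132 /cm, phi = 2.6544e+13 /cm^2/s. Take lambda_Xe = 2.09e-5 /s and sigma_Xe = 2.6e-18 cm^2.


Xe_eq = (gamma_I + gamma_Xe) * Sigma_f * phi / (lambda_Xe + sigma_Xe * phi)
Numerator = (0.06 + 0.0031) * 0.132 * 2.6544e+13 = 2.210903e+11
Denominator = 2.09e-5 + 2.6e-18 * 2.6544e+13 = 8.991440e-05
Xe_eq = 2.210903e+11 / 8.991440e-05 = 2.4589e+15 /cm^3

2.4589e+15


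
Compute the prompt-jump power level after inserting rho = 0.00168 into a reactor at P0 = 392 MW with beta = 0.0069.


P1/P0 = beta / (beta - rho)
P1/P0 = 0.0069 / (0.0069 - 0.00168) = 1.321839
P1 = 392 * 1.321839 = 518.16 MW

518.16


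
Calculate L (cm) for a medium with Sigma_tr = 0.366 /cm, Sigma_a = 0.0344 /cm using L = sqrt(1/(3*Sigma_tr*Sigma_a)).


D = 1 / (3 * Sigma_tr) = 1 / (3 * 0.366) = 0.9107468 cm
L = sqrt(D / Sigma_a)
L = sqrt(0.9107468 / 0.0344)
L = 5.1454 cm

5.1454


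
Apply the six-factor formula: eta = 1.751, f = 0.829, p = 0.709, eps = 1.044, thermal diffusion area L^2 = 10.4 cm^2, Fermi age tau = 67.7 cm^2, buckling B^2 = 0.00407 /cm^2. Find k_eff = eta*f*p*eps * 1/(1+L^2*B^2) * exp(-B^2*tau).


k_inf = eta*f*p*eps = 1.751*0.829*0.709*1.044 = 1.074453
P_TNL = 1/(1 + L^2*B^2) = 1/(1 + 10.4*0.00407) = 0.9593909
P_FNL = exp(-B^2*tau) = exp(-0.00407*67.7) = 0.7591628
k_eff = k_inf * P_TNL * P_FNL = 1.074453 * 0.9593909 * 0.7591628
k_eff = 0.78256

0.78256


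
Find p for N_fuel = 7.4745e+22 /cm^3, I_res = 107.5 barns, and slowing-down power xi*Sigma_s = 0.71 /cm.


p = exp(-N * I * 1e-24 / (xi*Sigma_s))
p = exp(-7.4745e+22 * 107.5 * 1e-24 / 0.71)
p = 1.2164e-05

1.2164e-05


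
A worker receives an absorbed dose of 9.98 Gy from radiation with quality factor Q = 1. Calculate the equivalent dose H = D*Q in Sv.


H = D * Q
H = 9.98 * 1
H = 9.9800 Sv

9.9800


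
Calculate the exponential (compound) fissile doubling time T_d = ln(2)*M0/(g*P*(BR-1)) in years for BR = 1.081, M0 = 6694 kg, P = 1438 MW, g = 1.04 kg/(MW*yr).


Breeding gain G = BR - 1 = 1.081 - 1 = 0.081
Fissile production rate = g * P * G = 1.04 * 1438 * 0.081 = 121.13712 kg/yr
T_d = ln(2) * M0 / (g * P * G)
T_d = ln(2) * 6694 / 121.13712 = 38.303 yr

38.303


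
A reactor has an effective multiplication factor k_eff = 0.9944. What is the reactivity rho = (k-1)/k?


rho = (k_eff - 1) / k_eff
rho = (0.9944 - 1) / 0.9944
rho = -0.0056315

-0.0056315


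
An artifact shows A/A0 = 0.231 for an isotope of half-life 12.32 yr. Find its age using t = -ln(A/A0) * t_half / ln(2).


lambda = ln(2) / t_half = ln(2) / 12.32 = 0.05626195 /yr
t = -ln(A/A0) / lambda
t = -ln(0.231) / 0.05626195
t = 26.045 yr

26.045
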